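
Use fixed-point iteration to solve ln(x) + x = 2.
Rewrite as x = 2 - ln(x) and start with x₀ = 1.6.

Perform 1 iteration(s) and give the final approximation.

Equation: ln(x) + x = 2
Fixed-point form: x = 2 - ln(x)
x₀ = 1.6

x_1 = g(1.600000) = 1.529996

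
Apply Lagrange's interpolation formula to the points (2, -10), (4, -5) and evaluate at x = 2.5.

Lagrange interpolation formula:
P(x) = Σ yᵢ × Lᵢ(x)
where Lᵢ(x) = Π_{j≠i} (x - xⱼ)/(xᵢ - xⱼ)

L_0(2.5) = (2.5 - 4)/(2 - 4) = 0.750000
L_1(2.5) = (2.5 - 2)/(4 - 2) = 0.250000

P(2.5) = (-10)×L_0(2.5) + (-5)×L_1(2.5)
P(2.5) = -8.750000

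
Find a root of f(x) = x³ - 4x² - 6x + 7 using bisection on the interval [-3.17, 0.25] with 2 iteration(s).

f(x) = x³ - 4x² - 6x + 7
Initial interval: [-3.17, 0.25]

Iteration 1:
  c_1 = (-3.170000 + 0.250000)/2 = -1.460000
  f(c_1) = f(-1.460000) = 4.121464
  f(a) × f(c) < 0, new interval: [-3.170000, -1.460000]
Iteration 2:
  c_2 = (-3.170000 + (-1.460000))/2 = -2.315000
  f(c_2) = f(-2.315000) = -12.953506
  f(a) × f(c) ≥ 0, new interval: [-2.315000, -1.460000]

After 2 iteration(s), the approximation is c_2 = -2.315000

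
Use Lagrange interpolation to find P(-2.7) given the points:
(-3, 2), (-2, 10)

Lagrange interpolation formula:
P(x) = Σ yᵢ × Lᵢ(x)
where Lᵢ(x) = Π_{j≠i} (x - xⱼ)/(xᵢ - xⱼ)

L_0(-2.7) = (-2.7 - (-2))/(-3 - (-2)) = 0.700000
L_1(-2.7) = (-2.7 - (-3))/(-2 - (-3)) = 0.300000

P(-2.7) = 2×L_0(-2.7) + 10×L_1(-2.7)
P(-2.7) = 4.400000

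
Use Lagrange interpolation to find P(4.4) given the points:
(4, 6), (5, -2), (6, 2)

Lagrange interpolation formula:
P(x) = Σ yᵢ × Lᵢ(x)
where Lᵢ(x) = Π_{j≠i} (x - xⱼ)/(xᵢ - xⱼ)

L_0(4.4) = (4.4 - 5)/(4 - 5) × (4.4 - 6)/(4 - 6) = 0.480000
L_1(4.4) = (4.4 - 4)/(5 - 4) × (4.4 - 6)/(5 - 6) = 0.640000
L_2(4.4) = (4.4 - 4)/(6 - 4) × (4.4 - 5)/(6 - 5) = -0.120000

P(4.4) = 6×L_0(4.4) + (-2)×L_1(4.4) + 2×L_2(4.4)
P(4.4) = 1.360000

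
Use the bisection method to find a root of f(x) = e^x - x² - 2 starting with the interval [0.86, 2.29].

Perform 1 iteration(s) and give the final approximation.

f(x) = e^x - x² - 2
Initial interval: [0.86, 2.29]

Iteration 1:
  c_1 = (0.860000 + 2.290000)/2 = 1.575000
  f(c_1) = f(1.575000) = 0.350117
  f(a) × f(c) < 0, new interval: [0.860000, 1.575000]

After 1 iteration(s), the approximation is c_1 = 1.575000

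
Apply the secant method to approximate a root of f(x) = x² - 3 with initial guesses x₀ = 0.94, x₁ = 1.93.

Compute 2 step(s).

f(x) = x² - 3
x₀ = 0.94, x₁ = 1.93

Secant formula: x_{n+1} = x_n - f(x_n)(x_n - x_{n-1})/(f(x_n) - f(x_{n-1}))

Iteration 1:
  f(0.940000) = -2.116400
  f(1.930000) = 0.724900
  x_2 = 1.930000 - 0.724900×(1.930000 - 0.940000)/(0.724900 - (-2.116400))
       = 1.677422
Iteration 2:
  f(1.930000) = 0.724900
  f(1.677422) = -0.186257
  x_3 = 1.677422 - (-0.186257)×(1.677422 - 1.930000)/(-0.186257 - 0.724900)
       = 1.729053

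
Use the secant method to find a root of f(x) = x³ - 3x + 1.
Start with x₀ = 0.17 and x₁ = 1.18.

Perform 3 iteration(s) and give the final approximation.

f(x) = x³ - 3x + 1
x₀ = 0.17, x₁ = 1.18

Secant formula: x_{n+1} = x_n - f(x_n)(x_n - x_{n-1})/(f(x_n) - f(x_{n-1}))

Iteration 1:
  f(0.170000) = 0.494913
  f(1.180000) = -0.896968
  x_2 = 1.180000 - (-0.896968)×(1.180000 - 0.170000)/(-0.896968 - 0.494913)
       = 0.529127
Iteration 2:
  f(1.180000) = -0.896968
  f(0.529127) = -0.439239
  x_3 = 0.529127 - (-0.439239)×(0.529127 - 1.180000)/(-0.439239 - (-0.896968))
       = -0.095453
Iteration 3:
  f(0.529127) = -0.439239
  f(-0.095453) = 1.285488
  x_4 = -0.095453 - 1.285488×(-0.095453 - 0.529127)/(1.285488 - (-0.439239))
       = 0.370064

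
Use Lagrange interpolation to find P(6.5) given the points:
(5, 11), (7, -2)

Lagrange interpolation formula:
P(x) = Σ yᵢ × Lᵢ(x)
where Lᵢ(x) = Π_{j≠i} (x - xⱼ)/(xᵢ - xⱼ)

L_0(6.5) = (6.5 - 7)/(5 - 7) = 0.250000
L_1(6.5) = (6.5 - 5)/(7 - 5) = 0.750000

P(6.5) = 11×L_0(6.5) + (-2)×L_1(6.5)
P(6.5) = 1.250000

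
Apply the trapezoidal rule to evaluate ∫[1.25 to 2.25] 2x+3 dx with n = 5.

f(x) = 2x+3
a = 1.25, b = 2.25, n = 5
h = (b - a)/n = 0.200000

Trapezoidal rule: (h/2)[f(x₀) + 2f(x₁) + 2f(x₂) + ... + f(xₙ)]

x_0 = 1.2500, f(x_0) = 5.500000, coefficient = 1
x_1 = 1.4500, f(x_1) = 5.900000, coefficient = 2
x_2 = 1.6500, f(x_2) = 6.300000, coefficient = 2
x_3 = 1.8500, f(x_3) = 6.700000, coefficient = 2
x_4 = 2.0500, f(x_4) = 7.100000, coefficient = 2
x_5 = 2.2500, f(x_5) = 7.500000, coefficient = 1

I ≈ (0.200000/2) × 65.000000 = 6.500000
Exact value: 6.500000
Error: 0.000000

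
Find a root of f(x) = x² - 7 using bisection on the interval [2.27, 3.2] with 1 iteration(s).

f(x) = x² - 7
Initial interval: [2.27, 3.2]

Iteration 1:
  c_1 = (2.270000 + 3.200000)/2 = 2.735000
  f(c_1) = f(2.735000) = 0.480225
  f(a) × f(c) < 0, new interval: [2.270000, 2.735000]

After 1 iteration(s), the approximation is c_1 = 2.735000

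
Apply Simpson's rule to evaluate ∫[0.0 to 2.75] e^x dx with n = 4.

f(x) = e^x
a = 0.0, b = 2.75, n = 4
h = (b - a)/n = 0.687500

Simpson's rule: (h/3)[f(x₀) + 4f(x₁) + 2f(x₂) + ... + f(xₙ)]

x_0 = 0.0000, f(x_0) = 1.000000, coefficient = 1
x_1 = 0.6875, f(x_1) = 1.988737, coefficient = 4
x_2 = 1.3750, f(x_2) = 3.955077, coefficient = 2
x_3 = 2.0625, f(x_3) = 7.865609, coefficient = 4
x_4 = 2.7500, f(x_4) = 15.642632, coefficient = 1

I ≈ (0.687500/3) × 63.970172 = 14.659831
Exact value: 14.642632
Error: 0.017199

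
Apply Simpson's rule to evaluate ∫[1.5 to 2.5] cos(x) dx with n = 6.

f(x) = cos(x)
a = 1.5, b = 2.5, n = 6
h = (b - a)/n = 0.166667

Simpson's rule: (h/3)[f(x₀) + 4f(x₁) + 2f(x₂) + ... + f(xₙ)]

x_0 = 1.5000, f(x_0) = 0.070737, coefficient = 1
x_1 = 1.6667, f(x_1) = -0.095724, coefficient = 4
x_2 = 1.8333, f(x_2) = -0.259531, coefficient = 2
x_3 = 2.0000, f(x_3) = -0.416147, coefficient = 4
x_4 = 2.1667, f(x_4) = -0.561229, coefficient = 2
x_5 = 2.3333, f(x_5) = -0.690758, coefficient = 4
x_6 = 2.5000, f(x_6) = -0.801144, coefficient = 1

I ≈ (0.166667/3) × -7.182442 = -0.399025
Exact value: -0.399023
Error: 0.000002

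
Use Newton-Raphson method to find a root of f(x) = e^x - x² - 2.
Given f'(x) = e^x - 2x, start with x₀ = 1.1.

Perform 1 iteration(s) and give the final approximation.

f(x) = e^x - x² - 2
f'(x) = e^x - 2x
x₀ = 1.1

Newton-Raphson formula: x_{n+1} = x_n - f(x_n)/f'(x_n)

Iteration 1:
  f(1.100000) = -0.205834
  f'(1.100000) = 0.804166
  x_1 = 1.100000 - (-0.205834)/0.804166 = 1.355960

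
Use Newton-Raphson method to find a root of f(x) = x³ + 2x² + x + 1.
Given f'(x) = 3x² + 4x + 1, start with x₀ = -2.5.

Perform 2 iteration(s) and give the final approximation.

f(x) = x³ + 2x² + x + 1
f'(x) = 3x² + 4x + 1
x₀ = -2.5

Newton-Raphson formula: x_{n+1} = x_n - f(x_n)/f'(x_n)

Iteration 1:
  f(-2.500000) = -4.625000
  f'(-2.500000) = 9.750000
  x_1 = -2.500000 - (-4.625000)/9.750000 = -2.025641
Iteration 2:
  f(-2.025641) = -1.130852
  f'(-2.025641) = 5.207101
  x_2 = -2.025641 - (-1.130852)/5.207101 = -1.808466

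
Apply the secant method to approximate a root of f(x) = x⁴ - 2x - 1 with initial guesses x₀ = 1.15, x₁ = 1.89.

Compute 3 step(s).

f(x) = x⁴ - 2x - 1
x₀ = 1.15, x₁ = 1.89

Secant formula: x_{n+1} = x_n - f(x_n)(x_n - x_{n-1})/(f(x_n) - f(x_{n-1}))

Iteration 1:
  f(1.150000) = -1.550994
  f(1.890000) = 7.979898
  x_2 = 1.890000 - 7.979898×(1.890000 - 1.150000)/(7.979898 - (-1.550994))
       = 1.270423
Iteration 2:
  f(1.890000) = 7.979898
  f(1.270423) = -0.935934
  x_3 = 1.270423 - (-0.935934)×(1.270423 - 1.890000)/(-0.935934 - 7.979898)
       = 1.335462
Iteration 3:
  f(1.270423) = -0.935934
  f(1.335462) = -0.490196
  x_4 = 1.335462 - (-0.490196)×(1.335462 - 1.270423)/(-0.490196 - (-0.935934))
       = 1.406989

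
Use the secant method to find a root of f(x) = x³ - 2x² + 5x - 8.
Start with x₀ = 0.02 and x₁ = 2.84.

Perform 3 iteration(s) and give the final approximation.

f(x) = x³ - 2x² + 5x - 8
x₀ = 0.02, x₁ = 2.84

Secant formula: x_{n+1} = x_n - f(x_n)(x_n - x_{n-1})/(f(x_n) - f(x_{n-1}))

Iteration 1:
  f(0.020000) = -7.900792
  f(2.840000) = 12.975104
  x_2 = 2.840000 - 12.975104×(2.840000 - 0.020000)/(12.975104 - (-7.900792))
       = 1.087271
Iteration 2:
  f(2.840000) = 12.975104
  f(1.087271) = -3.642636
  x_3 = 1.087271 - (-3.642636)×(1.087271 - 2.840000)/(-3.642636 - 12.975104)
       = 1.471472
Iteration 3:
  f(1.087271) = -3.642636
  f(1.471472) = -1.787025
  x_4 = 1.471472 - (-1.787025)×(1.471472 - 1.087271)/(-1.787025 - (-3.642636))
       = 1.841472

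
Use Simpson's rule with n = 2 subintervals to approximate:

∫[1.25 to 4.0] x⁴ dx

f(x) = x⁴
a = 1.25, b = 4.0, n = 2
h = (b - a)/n = 1.375000

Simpson's rule: (h/3)[f(x₀) + 4f(x₁) + 2f(x₂) + ... + f(xₙ)]

x_0 = 1.2500, f(x_0) = 2.441406, coefficient = 1
x_1 = 2.6250, f(x_1) = 47.480713, coefficient = 4
x_2 = 4.0000, f(x_2) = 256.000000, coefficient = 1

I ≈ (1.375000/3) × 448.364258 = 205.500285
Exact value: 204.189648
Error: 1.310636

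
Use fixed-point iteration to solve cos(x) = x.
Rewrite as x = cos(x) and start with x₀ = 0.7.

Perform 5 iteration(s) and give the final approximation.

Equation: cos(x) = x
Fixed-point form: x = cos(x)
x₀ = 0.7

x_1 = g(0.700000) = 0.764842
x_2 = g(0.764842) = 0.721492
x_3 = g(0.721492) = 0.750821
x_4 = g(0.750821) = 0.731129
x_5 = g(0.731129) = 0.744421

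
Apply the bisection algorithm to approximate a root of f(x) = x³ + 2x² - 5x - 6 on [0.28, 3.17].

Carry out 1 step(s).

f(x) = x³ + 2x² - 5x - 6
Initial interval: [0.28, 3.17]

Iteration 1:
  c_1 = (0.280000 + 3.170000)/2 = 1.725000
  f(c_1) = f(1.725000) = -3.540797
  f(a) × f(c) ≥ 0, new interval: [1.725000, 3.170000]

After 1 iteration(s), the approximation is c_1 = 1.725000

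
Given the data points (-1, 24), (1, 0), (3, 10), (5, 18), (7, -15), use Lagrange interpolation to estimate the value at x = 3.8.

Lagrange interpolation formula:
P(x) = Σ yᵢ × Lᵢ(x)
where Lᵢ(x) = Π_{j≠i} (x - xⱼ)/(xᵢ - xⱼ)

L_0(3.8) = (3.8 - 1)/(-1 - 1) × (3.8 - 3)/(-1 - 3) × (3.8 - 5)/(-1 - 5) × (3.8 - 7)/(-1 - 7) = 0.022400
L_1(3.8) = (3.8 - (-1))/(1 - (-1)) × (3.8 - 3)/(1 - 3) × (3.8 - 5)/(1 - 5) × (3.8 - 7)/(1 - 7) = -0.153600
L_2(3.8) = (3.8 - (-1))/(3 - (-1)) × (3.8 - 1)/(3 - 1) × (3.8 - 5)/(3 - 5) × (3.8 - 7)/(3 - 7) = 0.806400
L_3(3.8) = (3.8 - (-1))/(5 - (-1)) × (3.8 - 1)/(5 - 1) × (3.8 - 3)/(5 - 3) × (3.8 - 7)/(5 - 7) = 0.358400
L_4(3.8) = (3.8 - (-1))/(7 - (-1)) × (3.8 - 1)/(7 - 1) × (3.8 - 3)/(7 - 3) × (3.8 - 5)/(7 - 5) = -0.033600

P(3.8) = 24×L_0(3.8) + 0×L_1(3.8) + 10×L_2(3.8) + 18×L_3(3.8) + (-15)×L_4(3.8)
P(3.8) = 15.556800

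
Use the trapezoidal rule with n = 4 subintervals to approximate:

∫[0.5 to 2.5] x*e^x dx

f(x) = x*e^x
a = 0.5, b = 2.5, n = 4
h = (b - a)/n = 0.500000

Trapezoidal rule: (h/2)[f(x₀) + 2f(x₁) + 2f(x₂) + ... + f(xₙ)]

x_0 = 0.5000, f(x_0) = 0.824361, coefficient = 1
x_1 = 1.0000, f(x_1) = 2.718282, coefficient = 2
x_2 = 1.5000, f(x_2) = 6.722534, coefficient = 2
x_3 = 2.0000, f(x_3) = 14.778112, coefficient = 2
x_4 = 2.5000, f(x_4) = 30.456235, coefficient = 1

I ≈ (0.500000/2) × 79.718451 = 19.929613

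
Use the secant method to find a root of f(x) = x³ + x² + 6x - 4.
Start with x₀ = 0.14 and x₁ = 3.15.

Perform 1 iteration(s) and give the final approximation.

f(x) = x³ + x² + 6x - 4
x₀ = 0.14, x₁ = 3.15

Secant formula: x_{n+1} = x_n - f(x_n)(x_n - x_{n-1})/(f(x_n) - f(x_{n-1}))

Iteration 1:
  f(0.140000) = -3.137656
  f(3.150000) = 56.078375
  x_2 = 3.150000 - 56.078375×(3.150000 - 0.140000)/(56.078375 - (-3.137656))
       = 0.299490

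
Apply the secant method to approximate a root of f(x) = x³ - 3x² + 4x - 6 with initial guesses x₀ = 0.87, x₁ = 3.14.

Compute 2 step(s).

f(x) = x³ - 3x² + 4x - 6
x₀ = 0.87, x₁ = 3.14

Secant formula: x_{n+1} = x_n - f(x_n)(x_n - x_{n-1})/(f(x_n) - f(x_{n-1}))

Iteration 1:
  f(0.870000) = -4.132197
  f(3.140000) = 7.940344
  x_2 = 3.140000 - 7.940344×(3.140000 - 0.870000)/(7.940344 - (-4.132197))
       = 1.646977
Iteration 2:
  f(3.140000) = 7.940344
  f(1.646977) = -3.082212
  x_3 = 1.646977 - (-3.082212)×(1.646977 - 3.140000)/(-3.082212 - 7.940344)
       = 2.064468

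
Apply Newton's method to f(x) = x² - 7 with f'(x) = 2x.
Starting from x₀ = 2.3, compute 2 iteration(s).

f(x) = x² - 7
f'(x) = 2x
x₀ = 2.3

Newton-Raphson formula: x_{n+1} = x_n - f(x_n)/f'(x_n)

Iteration 1:
  f(2.300000) = -1.710000
  f'(2.300000) = 4.600000
  x_1 = 2.300000 - (-1.710000)/4.600000 = 2.671739
Iteration 2:
  f(2.671739) = 0.138190
  f'(2.671739) = 5.343478
  x_2 = 2.671739 - 0.138190/5.343478 = 2.645878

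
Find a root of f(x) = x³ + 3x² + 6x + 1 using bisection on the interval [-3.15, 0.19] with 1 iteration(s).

f(x) = x³ + 3x² + 6x + 1
Initial interval: [-3.15, 0.19]

Iteration 1:
  c_1 = (-3.150000 + 0.190000)/2 = -1.480000
  f(c_1) = f(-1.480000) = -4.550592
  f(a) × f(c) ≥ 0, new interval: [-1.480000, 0.190000]

After 1 iteration(s), the approximation is c_1 = -1.480000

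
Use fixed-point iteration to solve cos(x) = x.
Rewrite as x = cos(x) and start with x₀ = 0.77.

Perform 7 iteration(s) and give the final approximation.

Equation: cos(x) = x
Fixed-point form: x = cos(x)
x₀ = 0.77

x_1 = g(0.770000) = 0.717911
x_2 = g(0.717911) = 0.753182
x_3 = g(0.753182) = 0.729516
x_4 = g(0.729516) = 0.745497
x_5 = g(0.745497) = 0.734751
x_6 = g(0.734751) = 0.741998
x_7 = g(0.741998) = 0.737120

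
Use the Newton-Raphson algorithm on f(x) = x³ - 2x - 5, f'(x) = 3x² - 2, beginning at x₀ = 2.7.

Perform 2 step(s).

f(x) = x³ - 2x - 5
f'(x) = 3x² - 2
x₀ = 2.7

Newton-Raphson formula: x_{n+1} = x_n - f(x_n)/f'(x_n)

Iteration 1:
  f(2.700000) = 9.283000
  f'(2.700000) = 19.870000
  x_1 = 2.700000 - 9.283000/19.870000 = 2.232813
Iteration 2:
  f(2.232813) = 1.665964
  f'(2.232813) = 12.956366
  x_2 = 2.232813 - 1.665964/12.956366 = 2.104231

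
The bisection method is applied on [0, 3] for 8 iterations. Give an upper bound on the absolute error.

Bisection error bound: |error| ≤ (b-a)/2^n
|error| ≤ (3 - 0)/2^8 = 3/2^8
|error| ≤ 0.0117187500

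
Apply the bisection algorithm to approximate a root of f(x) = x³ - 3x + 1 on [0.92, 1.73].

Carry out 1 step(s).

f(x) = x³ - 3x + 1
Initial interval: [0.92, 1.73]

Iteration 1:
  c_1 = (0.920000 + 1.730000)/2 = 1.325000
  f(c_1) = f(1.325000) = -0.648797
  f(a) × f(c) ≥ 0, new interval: [1.325000, 1.730000]

After 1 iteration(s), the approximation is c_1 = 1.325000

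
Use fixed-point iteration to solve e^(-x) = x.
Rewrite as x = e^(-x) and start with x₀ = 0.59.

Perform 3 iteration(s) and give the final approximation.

Equation: e^(-x) = x
Fixed-point form: x = e^(-x)
x₀ = 0.59

x_1 = g(0.590000) = 0.554327
x_2 = g(0.554327) = 0.574459
x_3 = g(0.574459) = 0.563010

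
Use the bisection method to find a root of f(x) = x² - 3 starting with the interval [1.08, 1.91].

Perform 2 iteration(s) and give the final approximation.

f(x) = x² - 3
Initial interval: [1.08, 1.91]

Iteration 1:
  c_1 = (1.080000 + 1.910000)/2 = 1.495000
  f(c_1) = f(1.495000) = -0.764975
  f(a) × f(c) ≥ 0, new interval: [1.495000, 1.910000]
Iteration 2:
  c_2 = (1.495000 + 1.910000)/2 = 1.702500
  f(c_2) = f(1.702500) = -0.101494
  f(a) × f(c) ≥ 0, new interval: [1.702500, 1.910000]

After 2 iteration(s), the approximation is c_2 = 1.702500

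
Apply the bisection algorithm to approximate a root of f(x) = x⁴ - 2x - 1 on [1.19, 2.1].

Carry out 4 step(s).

f(x) = x⁴ - 2x - 1
Initial interval: [1.19, 2.1]

Iteration 1:
  c_1 = (1.190000 + 2.100000)/2 = 1.645000
  f(c_1) = f(1.645000) = 3.032571
  f(a) × f(c) < 0, new interval: [1.190000, 1.645000]
Iteration 2:
  c_2 = (1.190000 + 1.645000)/2 = 1.417500
  f(c_2) = f(1.417500) = 0.202312
  f(a) × f(c) < 0, new interval: [1.190000, 1.417500]
Iteration 3:
  c_3 = (1.190000 + 1.417500)/2 = 1.303750
  f(c_3) = f(1.303750) = -0.718302
  f(a) × f(c) ≥ 0, new interval: [1.303750, 1.417500]
Iteration 4:
  c_4 = (1.303750 + 1.417500)/2 = 1.360625
  f(c_4) = f(1.360625) = -0.293937
  f(a) × f(c) ≥ 0, new interval: [1.360625, 1.417500]

After 4 iteration(s), the approximation is c_4 = 1.360625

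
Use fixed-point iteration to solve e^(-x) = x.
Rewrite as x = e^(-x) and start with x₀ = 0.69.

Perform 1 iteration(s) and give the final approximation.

Equation: e^(-x) = x
Fixed-point form: x = e^(-x)
x₀ = 0.69

x_1 = g(0.690000) = 0.501576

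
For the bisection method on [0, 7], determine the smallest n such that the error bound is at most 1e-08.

We need (b-a)/2^n ≤ 1e-08
(7 - 0)/2^n ≤ 1e-08
7/2^n ≤ 1e-08
2^n ≥ 700000000
n ≥ log₂(700000000) = 29.38
n ≥ 30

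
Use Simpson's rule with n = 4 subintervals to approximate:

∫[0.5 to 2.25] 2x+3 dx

f(x) = 2x+3
a = 0.5, b = 2.25, n = 4
h = (b - a)/n = 0.437500

Simpson's rule: (h/3)[f(x₀) + 4f(x₁) + 2f(x₂) + ... + f(xₙ)]

x_0 = 0.5000, f(x_0) = 4.000000, coefficient = 1
x_1 = 0.9375, f(x_1) = 4.875000, coefficient = 4
x_2 = 1.3750, f(x_2) = 5.750000, coefficient = 2
x_3 = 1.8125, f(x_3) = 6.625000, coefficient = 4
x_4 = 2.2500, f(x_4) = 7.500000, coefficient = 1

I ≈ (0.437500/3) × 69.000000 = 10.062500
Exact value: 10.062500
Error: 0.000000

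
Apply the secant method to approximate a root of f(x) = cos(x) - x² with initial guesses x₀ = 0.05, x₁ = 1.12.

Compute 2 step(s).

f(x) = cos(x) - x²
x₀ = 0.05, x₁ = 1.12

Secant formula: x_{n+1} = x_n - f(x_n)(x_n - x_{n-1})/(f(x_n) - f(x_{n-1}))

Iteration 1:
  f(0.050000) = 0.996250
  f(1.120000) = -0.818718
  x_2 = 1.120000 - (-0.818718)×(1.120000 - 0.050000)/(-0.818718 - 0.996250)
       = 0.637332
Iteration 2:
  f(1.120000) = -0.818718
  f(0.637332) = 0.397495
  x_3 = 0.637332 - 0.397495×(0.637332 - 1.120000)/(0.397495 - (-0.818718))
       = 0.795082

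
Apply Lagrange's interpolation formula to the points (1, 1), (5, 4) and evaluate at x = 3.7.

Lagrange interpolation formula:
P(x) = Σ yᵢ × Lᵢ(x)
where Lᵢ(x) = Π_{j≠i} (x - xⱼ)/(xᵢ - xⱼ)

L_0(3.7) = (3.7 - 5)/(1 - 5) = 0.325000
L_1(3.7) = (3.7 - 1)/(5 - 1) = 0.675000

P(3.7) = 1×L_0(3.7) + 4×L_1(3.7)
P(3.7) = 3.025000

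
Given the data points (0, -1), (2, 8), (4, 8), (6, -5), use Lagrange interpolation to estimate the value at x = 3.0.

Lagrange interpolation formula:
P(x) = Σ yᵢ × Lᵢ(x)
where Lᵢ(x) = Π_{j≠i} (x - xⱼ)/(xᵢ - xⱼ)

L_0(3.0) = (3.0 - 2)/(0 - 2) × (3.0 - 4)/(0 - 4) × (3.0 - 6)/(0 - 6) = -0.062500
L_1(3.0) = (3.0 - 0)/(2 - 0) × (3.0 - 4)/(2 - 4) × (3.0 - 6)/(2 - 6) = 0.562500
L_2(3.0) = (3.0 - 0)/(4 - 0) × (3.0 - 2)/(4 - 2) × (3.0 - 6)/(4 - 6) = 0.562500
L_3(3.0) = (3.0 - 0)/(6 - 0) × (3.0 - 2)/(6 - 2) × (3.0 - 4)/(6 - 4) = -0.062500

P(3.0) = (-1)×L_0(3.0) + 8×L_1(3.0) + 8×L_2(3.0) + (-5)×L_3(3.0)
P(3.0) = 9.375000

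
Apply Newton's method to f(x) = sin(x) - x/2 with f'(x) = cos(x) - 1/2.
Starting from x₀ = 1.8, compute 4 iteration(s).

f(x) = sin(x) - x/2
f'(x) = cos(x) - 1/2
x₀ = 1.8

Newton-Raphson formula: x_{n+1} = x_n - f(x_n)/f'(x_n)

Iteration 1:
  f(1.800000) = 0.073848
  f'(1.800000) = -0.727202
  x_1 = 1.800000 - 0.073848/(-0.727202) = 1.901550
Iteration 2:
  f(1.901550) = -0.004977
  f'(1.901550) = -0.824756
  x_2 = 1.901550 - (-0.004977)/(-0.824756) = 1.895515
Iteration 3:
  f(1.895515) = -0.000017
  f'(1.895515) = -0.819042
  x_3 = 1.895515 - (-0.000017)/(-0.819042) = 1.895494
Iteration 4:
  f(1.895494) = 0.000000
  f'(1.895494) = -0.819023
  x_4 = 1.895494 - 0.000000/(-0.819023) = 1.895494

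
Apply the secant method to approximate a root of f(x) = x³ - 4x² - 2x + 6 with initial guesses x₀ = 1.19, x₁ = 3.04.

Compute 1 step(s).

f(x) = x³ - 4x² - 2x + 6
x₀ = 1.19, x₁ = 3.04

Secant formula: x_{n+1} = x_n - f(x_n)(x_n - x_{n-1})/(f(x_n) - f(x_{n-1}))

Iteration 1:
  f(1.190000) = -0.359241
  f(3.040000) = -8.951936
  x_2 = 3.040000 - (-8.951936)×(3.040000 - 1.190000)/(-8.951936 - (-0.359241))
       = 1.112656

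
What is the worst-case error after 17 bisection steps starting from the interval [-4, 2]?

Bisection error bound: |error| ≤ (b-a)/2^n
|error| ≤ (2 - (-4))/2^17 = 6/2^17
|error| ≤ 0.0000457764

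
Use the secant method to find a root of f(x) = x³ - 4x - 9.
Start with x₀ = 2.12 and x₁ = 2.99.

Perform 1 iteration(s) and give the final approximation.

f(x) = x³ - 4x - 9
x₀ = 2.12, x₁ = 2.99

Secant formula: x_{n+1} = x_n - f(x_n)(x_n - x_{n-1})/(f(x_n) - f(x_{n-1}))

Iteration 1:
  f(2.120000) = -7.951872
  f(2.990000) = 5.770899
  x_2 = 2.990000 - 5.770899×(2.990000 - 2.120000)/(5.770899 - (-7.951872))
       = 2.624135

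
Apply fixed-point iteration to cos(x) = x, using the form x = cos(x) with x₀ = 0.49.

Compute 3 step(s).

Equation: cos(x) = x
Fixed-point form: x = cos(x)
x₀ = 0.49

x_1 = g(0.490000) = 0.882333
x_2 = g(0.882333) = 0.635351
x_3 = g(0.635351) = 0.804863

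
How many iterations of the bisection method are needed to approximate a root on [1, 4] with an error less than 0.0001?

We need (b-a)/2^n ≤ 0.0001
(4 - 1)/2^n ≤ 0.0001
3/2^n ≤ 0.0001
2^n ≥ 30000
n ≥ log₂(30000) = 14.87
n ≥ 15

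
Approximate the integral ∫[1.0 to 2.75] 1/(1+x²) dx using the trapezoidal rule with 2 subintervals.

f(x) = 1/(1+x²)
a = 1.0, b = 2.75, n = 2
h = (b - a)/n = 0.875000

Trapezoidal rule: (h/2)[f(x₀) + 2f(x₁) + 2f(x₂) + ... + f(xₙ)]

x_0 = 1.0000, f(x_0) = 0.500000, coefficient = 1
x_1 = 1.8750, f(x_1) = 0.221453, coefficient = 2
x_2 = 2.7500, f(x_2) = 0.116788, coefficient = 1

I ≈ (0.875000/2) × 1.059695 = 0.463617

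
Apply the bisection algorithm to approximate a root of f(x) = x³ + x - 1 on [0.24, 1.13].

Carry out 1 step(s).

f(x) = x³ + x - 1
Initial interval: [0.24, 1.13]

Iteration 1:
  c_1 = (0.240000 + 1.130000)/2 = 0.685000
  f(c_1) = f(0.685000) = 0.006419
  f(a) × f(c) < 0, new interval: [0.240000, 0.685000]

After 1 iteration(s), the approximation is c_1 = 0.685000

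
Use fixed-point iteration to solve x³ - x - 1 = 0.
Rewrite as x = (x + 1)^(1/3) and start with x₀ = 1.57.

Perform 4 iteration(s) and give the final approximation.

Equation: x³ - x - 1 = 0
Fixed-point form: x = (x + 1)^(1/3)
x₀ = 1.57

x_1 = g(1.570000) = 1.369760
x_2 = g(1.369760) = 1.333219
x_3 = g(1.333219) = 1.326331
x_4 = g(1.326331) = 1.325024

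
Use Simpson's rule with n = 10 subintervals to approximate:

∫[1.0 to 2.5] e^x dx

f(x) = e^x
a = 1.0, b = 2.5, n = 10
h = (b - a)/n = 0.150000

Simpson's rule: (h/3)[f(x₀) + 4f(x₁) + 2f(x₂) + ... + f(xₙ)]

x_0 = 1.0000, f(x_0) = 2.718282, coefficient = 1
x_1 = 1.1500, f(x_1) = 3.158193, coefficient = 4
x_2 = 1.3000, f(x_2) = 3.669297, coefficient = 2
x_3 = 1.4500, f(x_3) = 4.263115, coefficient = 4
x_4 = 1.6000, f(x_4) = 4.953032, coefficient = 2
x_5 = 1.7500, f(x_5) = 5.754603, coefficient = 4
x_6 = 1.9000, f(x_6) = 6.685894, coefficient = 2
x_7 = 2.0500, f(x_7) = 7.767901, coefficient = 4
x_8 = 2.2000, f(x_8) = 9.025013, coefficient = 2
x_9 = 2.3500, f(x_9) = 10.485570, coefficient = 4
x_10 = 2.5000, f(x_10) = 12.182494, coefficient = 1

I ≈ (0.150000/3) × 189.284774 = 9.464239
Exact value: 9.464212
Error: 0.000027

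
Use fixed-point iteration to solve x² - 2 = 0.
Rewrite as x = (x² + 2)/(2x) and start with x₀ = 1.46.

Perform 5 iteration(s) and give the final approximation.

Equation: x² - 2 = 0
Fixed-point form: x = (x² + 2)/(2x)
x₀ = 1.46

x_1 = g(1.460000) = 1.414932
x_2 = g(1.414932) = 1.414214
x_3 = g(1.414214) = 1.414214
x_4 = g(1.414214) = 1.414214
x_5 = g(1.414214) = 1.414214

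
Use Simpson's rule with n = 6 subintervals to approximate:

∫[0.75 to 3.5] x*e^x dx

f(x) = x*e^x
a = 0.75, b = 3.5, n = 6
h = (b - a)/n = 0.458333

Simpson's rule: (h/3)[f(x₀) + 4f(x₁) + 2f(x₂) + ... + f(xₙ)]

x_0 = 0.7500, f(x_0) = 1.587750, coefficient = 1
x_1 = 1.2083, f(x_1) = 4.045379, coefficient = 4
x_2 = 1.6667, f(x_2) = 8.824150, coefficient = 2
x_3 = 2.1250, f(x_3) = 17.792407, coefficient = 4
x_4 = 2.5833, f(x_4) = 34.206439, coefficient = 2
x_5 = 3.0417, f(x_5) = 63.692848, coefficient = 4
x_6 = 3.5000, f(x_6) = 115.904082, coefficient = 1

I ≈ (0.458333/3) × 545.675547 = 83.367097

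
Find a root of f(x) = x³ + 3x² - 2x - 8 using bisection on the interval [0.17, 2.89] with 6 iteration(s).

f(x) = x³ + 3x² - 2x - 8
Initial interval: [0.17, 2.89]

Iteration 1:
  c_1 = (0.170000 + 2.890000)/2 = 1.530000
  f(c_1) = f(1.530000) = -0.455723
  f(a) × f(c) ≥ 0, new interval: [1.530000, 2.890000]
Iteration 2:
  c_2 = (1.530000 + 2.890000)/2 = 2.210000
  f(c_2) = f(2.210000) = 13.026161
  f(a) × f(c) < 0, new interval: [1.530000, 2.210000]
Iteration 3:
  c_3 = (1.530000 + 2.210000)/2 = 1.870000
  f(c_3) = f(1.870000) = 5.289903
  f(a) × f(c) < 0, new interval: [1.530000, 1.870000]
Iteration 4:
  c_4 = (1.530000 + 1.870000)/2 = 1.700000
  f(c_4) = f(1.700000) = 2.183000
  f(a) × f(c) < 0, new interval: [1.530000, 1.700000]
Iteration 5:
  c_5 = (1.530000 + 1.700000)/2 = 1.615000
  f(c_5) = f(1.615000) = 0.806958
  f(a) × f(c) < 0, new interval: [1.530000, 1.615000]
Iteration 6:
  c_6 = (1.530000 + 1.615000)/2 = 1.572500
  f(c_6) = f(1.572500) = 0.161678
  f(a) × f(c) < 0, new interval: [1.530000, 1.572500]

After 6 iteration(s), the approximation is c_6 = 1.572500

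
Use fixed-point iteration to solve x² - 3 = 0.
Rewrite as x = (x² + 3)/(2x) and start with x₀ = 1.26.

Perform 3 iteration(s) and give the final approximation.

Equation: x² - 3 = 0
Fixed-point form: x = (x² + 3)/(2x)
x₀ = 1.26

x_1 = g(1.260000) = 1.820476
x_2 = g(1.820476) = 1.734198
x_3 = g(1.734198) = 1.732052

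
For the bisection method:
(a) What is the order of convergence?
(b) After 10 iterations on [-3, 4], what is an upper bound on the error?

(a) Bisection has linear (order 1) convergence; the error is halved each step.

(b) Error bound = (b-a)/2^n = (4 - (-3))/2^{10}
    = 7/2^{10}

(a) 1 (linear); (b) error ≤ 6.84e-03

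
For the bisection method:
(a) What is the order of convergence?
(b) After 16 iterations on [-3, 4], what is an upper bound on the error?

(a) Bisection has linear (order 1) convergence; the error is halved each step.

(b) Error bound = (b-a)/2^n = (4 - (-3))/2^{16}
    = 7/2^{16}

(a) 1 (linear); (b) error ≤ 1.07e-04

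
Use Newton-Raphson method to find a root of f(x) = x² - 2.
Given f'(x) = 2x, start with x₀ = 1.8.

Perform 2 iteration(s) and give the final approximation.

f(x) = x² - 2
f'(x) = 2x
x₀ = 1.8

Newton-Raphson formula: x_{n+1} = x_n - f(x_n)/f'(x_n)

Iteration 1:
  f(1.800000) = 1.240000
  f'(1.800000) = 3.600000
  x_1 = 1.800000 - 1.240000/3.600000 = 1.455556
Iteration 2:
  f(1.455556) = 0.118642
  f'(1.455556) = 2.911111
  x_2 = 1.455556 - 0.118642/2.911111 = 1.414801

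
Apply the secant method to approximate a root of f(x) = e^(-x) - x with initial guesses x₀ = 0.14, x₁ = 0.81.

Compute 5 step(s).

f(x) = e^(-x) - x
x₀ = 0.14, x₁ = 0.81

Secant formula: x_{n+1} = x_n - f(x_n)(x_n - x_{n-1})/(f(x_n) - f(x_{n-1}))

Iteration 1:
  f(0.140000) = 0.729358
  f(0.810000) = -0.365142
  x_2 = 0.810000 - (-0.365142)×(0.810000 - 0.140000)/(-0.365142 - 0.729358)
       = 0.586478
Iteration 2:
  f(0.810000) = -0.365142
  f(0.586478) = -0.030195
  x_3 = 0.586478 - (-0.030195)×(0.586478 - 0.810000)/(-0.030195 - (-0.365142))
       = 0.566328
Iteration 3:
  f(0.586478) = -0.030195
  f(0.566328) = 0.001278
  x_4 = 0.566328 - 0.001278×(0.566328 - 0.586478)/(0.001278 - (-0.030195))
       = 0.567146
Iteration 4:
  f(0.566328) = 0.001278
  f(0.567146) = -0.000004
  x_5 = 0.567146 - (-0.000004)×(0.567146 - 0.566328)/(-0.000004 - 0.001278)
       = 0.567143
Iteration 5:
  f(0.567146) = -0.000004
  f(0.567143) = 0.000000
  x_6 = 0.567143 - 0.000000×(0.567143 - 0.567146)/(0.000000 - (-0.000004))
       = 0.567143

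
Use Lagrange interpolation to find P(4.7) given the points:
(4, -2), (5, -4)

Lagrange interpolation formula:
P(x) = Σ yᵢ × Lᵢ(x)
where Lᵢ(x) = Π_{j≠i} (x - xⱼ)/(xᵢ - xⱼ)

L_0(4.7) = (4.7 - 5)/(4 - 5) = 0.300000
L_1(4.7) = (4.7 - 4)/(5 - 4) = 0.700000

P(4.7) = (-2)×L_0(4.7) + (-4)×L_1(4.7)
P(4.7) = -3.400000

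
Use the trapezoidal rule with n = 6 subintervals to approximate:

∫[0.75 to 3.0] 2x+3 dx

f(x) = 2x+3
a = 0.75, b = 3.0, n = 6
h = (b - a)/n = 0.375000

Trapezoidal rule: (h/2)[f(x₀) + 2f(x₁) + 2f(x₂) + ... + f(xₙ)]

x_0 = 0.7500, f(x_0) = 4.500000, coefficient = 1
x_1 = 1.1250, f(x_1) = 5.250000, coefficient = 2
x_2 = 1.5000, f(x_2) = 6.000000, coefficient = 2
x_3 = 1.8750, f(x_3) = 6.750000, coefficient = 2
x_4 = 2.2500, f(x_4) = 7.500000, coefficient = 2
x_5 = 2.6250, f(x_5) = 8.250000, coefficient = 2
x_6 = 3.0000, f(x_6) = 9.000000, coefficient = 1

I ≈ (0.375000/2) × 81.000000 = 15.187500
Exact value: 15.187500
Error: 0.000000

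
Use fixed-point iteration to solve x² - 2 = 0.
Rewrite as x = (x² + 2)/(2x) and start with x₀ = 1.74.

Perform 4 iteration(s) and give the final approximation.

Equation: x² - 2 = 0
Fixed-point form: x = (x² + 2)/(2x)
x₀ = 1.74

x_1 = g(1.740000) = 1.444713
x_2 = g(1.444713) = 1.414535
x_3 = g(1.414535) = 1.414214
x_4 = g(1.414214) = 1.414214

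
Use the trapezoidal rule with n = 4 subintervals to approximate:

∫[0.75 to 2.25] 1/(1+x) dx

f(x) = 1/(1+x)
a = 0.75, b = 2.25, n = 4
h = (b - a)/n = 0.375000

Trapezoidal rule: (h/2)[f(x₀) + 2f(x₁) + 2f(x₂) + ... + f(xₙ)]

x_0 = 0.7500, f(x_0) = 0.571429, coefficient = 1
x_1 = 1.1250, f(x_1) = 0.470588, coefficient = 2
x_2 = 1.5000, f(x_2) = 0.400000, coefficient = 2
x_3 = 1.8750, f(x_3) = 0.347826, coefficient = 2
x_4 = 2.2500, f(x_4) = 0.307692, coefficient = 1

I ≈ (0.375000/2) × 3.315950 = 0.621741
Exact value: 0.619039
Error: 0.002701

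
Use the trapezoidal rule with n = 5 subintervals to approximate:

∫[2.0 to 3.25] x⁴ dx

f(x) = x⁴
a = 2.0, b = 3.25, n = 5
h = (b - a)/n = 0.250000

Trapezoidal rule: (h/2)[f(x₀) + 2f(x₁) + 2f(x₂) + ... + f(xₙ)]

x_0 = 2.0000, f(x_0) = 16.000000, coefficient = 1
x_1 = 2.2500, f(x_1) = 25.628906, coefficient = 2
x_2 = 2.5000, f(x_2) = 39.062500, coefficient = 2
x_3 = 2.7500, f(x_3) = 57.191406, coefficient = 2
x_4 = 3.0000, f(x_4) = 81.000000, coefficient = 2
x_5 = 3.2500, f(x_5) = 111.566406, coefficient = 1

I ≈ (0.250000/2) × 533.332031 = 66.666504
Exact value: 66.118164
Error: 0.548340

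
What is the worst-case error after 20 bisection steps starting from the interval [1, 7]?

Bisection error bound: |error| ≤ (b-a)/2^n
|error| ≤ (7 - 1)/2^20 = 6/2^20
|error| ≤ 0.0000057220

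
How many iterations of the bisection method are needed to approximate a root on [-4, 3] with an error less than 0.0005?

We need (b-a)/2^n ≤ 0.0005
(3 - (-4))/2^n ≤ 0.0005
7/2^n ≤ 0.0005
2^n ≥ 14000
n ≥ log₂(14000) = 13.77
n ≥ 14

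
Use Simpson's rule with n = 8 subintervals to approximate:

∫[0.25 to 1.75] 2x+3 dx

f(x) = 2x+3
a = 0.25, b = 1.75, n = 8
h = (b - a)/n = 0.187500

Simpson's rule: (h/3)[f(x₀) + 4f(x₁) + 2f(x₂) + ... + f(xₙ)]

x_0 = 0.2500, f(x_0) = 3.500000, coefficient = 1
x_1 = 0.4375, f(x_1) = 3.875000, coefficient = 4
x_2 = 0.6250, f(x_2) = 4.250000, coefficient = 2
x_3 = 0.8125, f(x_3) = 4.625000, coefficient = 4
x_4 = 1.0000, f(x_4) = 5.000000, coefficient = 2
x_5 = 1.1875, f(x_5) = 5.375000, coefficient = 4
x_6 = 1.3750, f(x_6) = 5.750000, coefficient = 2
x_7 = 1.5625, f(x_7) = 6.125000, coefficient = 4
x_8 = 1.7500, f(x_8) = 6.500000, coefficient = 1

I ≈ (0.187500/3) × 120.000000 = 7.500000
Exact value: 7.500000
Error: 0.000000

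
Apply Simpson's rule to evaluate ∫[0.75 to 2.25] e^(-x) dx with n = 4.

f(x) = e^(-x)
a = 0.75, b = 2.25, n = 4
h = (b - a)/n = 0.375000

Simpson's rule: (h/3)[f(x₀) + 4f(x₁) + 2f(x₂) + ... + f(xₙ)]

x_0 = 0.7500, f(x_0) = 0.472367, coefficient = 1
x_1 = 1.1250, f(x_1) = 0.324652, coefficient = 4
x_2 = 1.5000, f(x_2) = 0.223130, coefficient = 2
x_3 = 1.8750, f(x_3) = 0.153355, coefficient = 4
x_4 = 2.2500, f(x_4) = 0.105399, coefficient = 1

I ≈ (0.375000/3) × 2.936056 = 0.367007
Exact value: 0.366967
Error: 0.000040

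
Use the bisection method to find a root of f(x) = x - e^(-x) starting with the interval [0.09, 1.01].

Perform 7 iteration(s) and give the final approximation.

f(x) = x - e^(-x)
Initial interval: [0.09, 1.01]

Iteration 1:
  c_1 = (0.090000 + 1.010000)/2 = 0.550000
  f(c_1) = f(0.550000) = -0.026950
  f(a) × f(c) ≥ 0, new interval: [0.550000, 1.010000]
Iteration 2:
  c_2 = (0.550000 + 1.010000)/2 = 0.780000
  f(c_2) = f(0.780000) = 0.321594
  f(a) × f(c) < 0, new interval: [0.550000, 0.780000]
Iteration 3:
  c_3 = (0.550000 + 0.780000)/2 = 0.665000
  f(c_3) = f(0.665000) = 0.150726
  f(a) × f(c) < 0, new interval: [0.550000, 0.665000]
Iteration 4:
  c_4 = (0.550000 + 0.665000)/2 = 0.607500
  f(c_4) = f(0.607500) = 0.062789
  f(a) × f(c) < 0, new interval: [0.550000, 0.607500]
Iteration 5:
  c_5 = (0.550000 + 0.607500)/2 = 0.578750
  f(c_5) = f(0.578750) = 0.018151
  f(a) × f(c) < 0, new interval: [0.550000, 0.578750]
Iteration 6:
  c_6 = (0.550000 + 0.578750)/2 = 0.564375
  f(c_6) = f(0.564375) = -0.004340
  f(a) × f(c) ≥ 0, new interval: [0.564375, 0.578750]
Iteration 7:
  c_7 = (0.564375 + 0.578750)/2 = 0.571563
  f(c_7) = f(0.571563) = 0.006920
  f(a) × f(c) < 0, new interval: [0.564375, 0.571563]

After 7 iteration(s), the approximation is c_7 = 0.571563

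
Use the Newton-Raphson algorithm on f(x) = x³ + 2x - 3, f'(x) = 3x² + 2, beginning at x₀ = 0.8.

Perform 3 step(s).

f(x) = x³ + 2x - 3
f'(x) = 3x² + 2
x₀ = 0.8

Newton-Raphson formula: x_{n+1} = x_n - f(x_n)/f'(x_n)

Iteration 1:
  f(0.800000) = -0.888000
  f'(0.800000) = 3.920000
  x_1 = 0.800000 - (-0.888000)/3.920000 = 1.026531
Iteration 2:
  f(1.026531) = 0.134783
  f'(1.026531) = 5.161295
  x_2 = 1.026531 - 0.134783/5.161295 = 1.000416
Iteration 3:
  f(1.000416) = 0.002082
  f'(1.000416) = 5.002499
  x_3 = 1.000416 - 0.002082/5.002499 = 1.000000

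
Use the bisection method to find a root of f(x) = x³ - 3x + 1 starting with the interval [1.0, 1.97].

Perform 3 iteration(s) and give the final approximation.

f(x) = x³ - 3x + 1
Initial interval: [1.0, 1.97]

Iteration 1:
  c_1 = (1.000000 + 1.970000)/2 = 1.485000
  f(c_1) = f(1.485000) = -0.180241
  f(a) × f(c) ≥ 0, new interval: [1.485000, 1.970000]
Iteration 2:
  c_2 = (1.485000 + 1.970000)/2 = 1.727500
  f(c_2) = f(1.727500) = 0.972803
  f(a) × f(c) < 0, new interval: [1.485000, 1.727500]
Iteration 3:
  c_3 = (1.485000 + 1.727500)/2 = 1.606250
  f(c_3) = f(1.606250) = 0.325438
  f(a) × f(c) < 0, new interval: [1.485000, 1.606250]

After 3 iteration(s), the approximation is c_3 = 1.606250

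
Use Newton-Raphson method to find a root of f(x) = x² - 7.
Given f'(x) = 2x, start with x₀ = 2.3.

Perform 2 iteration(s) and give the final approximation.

f(x) = x² - 7
f'(x) = 2x
x₀ = 2.3

Newton-Raphson formula: x_{n+1} = x_n - f(x_n)/f'(x_n)

Iteration 1:
  f(2.300000) = -1.710000
  f'(2.300000) = 4.600000
  x_1 = 2.300000 - (-1.710000)/4.600000 = 2.671739
Iteration 2:
  f(2.671739) = 0.138190
  f'(2.671739) = 5.343478
  x_2 = 2.671739 - 0.138190/5.343478 = 2.645878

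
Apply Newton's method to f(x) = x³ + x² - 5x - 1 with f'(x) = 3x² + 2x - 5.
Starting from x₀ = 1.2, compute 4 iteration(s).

f(x) = x³ + x² - 5x - 1
f'(x) = 3x² + 2x - 5
x₀ = 1.2

Newton-Raphson formula: x_{n+1} = x_n - f(x_n)/f'(x_n)

Iteration 1:
  f(1.200000) = -3.832000
  f'(1.200000) = 1.720000
  x_1 = 1.200000 - (-3.832000)/1.720000 = 3.427907
Iteration 2:
  f(3.427907) = 33.890791
  f'(3.427907) = 37.107453
  x_2 = 3.427907 - 33.890791/37.107453 = 2.514592
Iteration 3:
  f(2.514592) = 8.650414
  f'(2.514592) = 18.998703
  x_3 = 2.514592 - 8.650414/18.998703 = 2.059276
Iteration 4:
  f(2.059276) = 1.676840
  f'(2.059276) = 11.840405
  x_4 = 2.059276 - 1.676840/11.840405 = 1.917656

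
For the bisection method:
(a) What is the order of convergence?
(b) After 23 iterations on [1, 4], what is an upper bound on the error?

(a) Bisection has linear (order 1) convergence; the error is halved each step.

(b) Error bound = (b-a)/2^n = (4 - 1)/2^{23}
    = 3/2^{23}

(a) 1 (linear); (b) error ≤ 3.58e-07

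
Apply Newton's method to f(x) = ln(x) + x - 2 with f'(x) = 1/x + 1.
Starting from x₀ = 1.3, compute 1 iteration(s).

f(x) = ln(x) + x - 2
f'(x) = 1/x + 1
x₀ = 1.3

Newton-Raphson formula: x_{n+1} = x_n - f(x_n)/f'(x_n)

Iteration 1:
  f(1.300000) = -0.437636
  f'(1.300000) = 1.769231
  x_1 = 1.300000 - (-0.437636)/1.769231 = 1.547359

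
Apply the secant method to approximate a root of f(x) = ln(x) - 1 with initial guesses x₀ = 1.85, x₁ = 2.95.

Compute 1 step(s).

f(x) = ln(x) - 1
x₀ = 1.85, x₁ = 2.95

Secant formula: x_{n+1} = x_n - f(x_n)(x_n - x_{n-1})/(f(x_n) - f(x_{n-1}))

Iteration 1:
  f(1.850000) = -0.384814
  f(2.950000) = 0.081805
  x_2 = 2.950000 - 0.081805×(2.950000 - 1.850000)/(0.081805 - (-0.384814))
       = 2.757154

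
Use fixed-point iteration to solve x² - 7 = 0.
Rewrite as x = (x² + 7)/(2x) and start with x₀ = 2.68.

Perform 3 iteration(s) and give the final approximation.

Equation: x² - 7 = 0
Fixed-point form: x = (x² + 7)/(2x)
x₀ = 2.68

x_1 = g(2.680000) = 2.645970
x_2 = g(2.645970) = 2.645751
x_3 = g(2.645751) = 2.645751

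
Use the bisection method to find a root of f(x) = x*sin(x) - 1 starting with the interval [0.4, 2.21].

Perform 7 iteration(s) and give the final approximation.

f(x) = x*sin(x) - 1
Initial interval: [0.4, 2.21]

Iteration 1:
  c_1 = (0.400000 + 2.210000)/2 = 1.305000
  f(c_1) = f(1.305000) = 0.259173
  f(a) × f(c) < 0, new interval: [0.400000, 1.305000]
Iteration 2:
  c_2 = (0.400000 + 1.305000)/2 = 0.852500
  f(c_2) = f(0.852500) = -0.358129
  f(a) × f(c) ≥ 0, new interval: [0.852500, 1.305000]
Iteration 3:
  c_3 = (0.852500 + 1.305000)/2 = 1.078750
  f(c_3) = f(1.078750) = -0.049224
  f(a) × f(c) ≥ 0, new interval: [1.078750, 1.305000]
Iteration 4:
  c_4 = (1.078750 + 1.305000)/2 = 1.191875
  f(c_4) = f(1.191875) = 0.107328
  f(a) × f(c) < 0, new interval: [1.078750, 1.191875]
Iteration 5:
  c_5 = (1.078750 + 1.191875)/2 = 1.135312
  f(c_5) = f(1.135312) = 0.029349
  f(a) × f(c) < 0, new interval: [1.078750, 1.135312]
Iteration 6:
  c_6 = (1.078750 + 1.135312)/2 = 1.107031
  f(c_6) = f(1.107031) = -0.009899
  f(a) × f(c) ≥ 0, new interval: [1.107031, 1.135312]
Iteration 7:
  c_7 = (1.107031 + 1.135312)/2 = 1.121172
  f(c_7) = f(1.121172) = 0.009739
  f(a) × f(c) < 0, new interval: [1.107031, 1.121172]

After 7 iteration(s), the approximation is c_7 = 1.121172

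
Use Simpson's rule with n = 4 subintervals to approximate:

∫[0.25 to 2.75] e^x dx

f(x) = e^x
a = 0.25, b = 2.75, n = 4
h = (b - a)/n = 0.625000

Simpson's rule: (h/3)[f(x₀) + 4f(x₁) + 2f(x₂) + ... + f(xₙ)]

x_0 = 0.2500, f(x_0) = 1.284025, coefficient = 1
x_1 = 0.8750, f(x_1) = 2.398875, coefficient = 4
x_2 = 1.5000, f(x_2) = 4.481689, coefficient = 2
x_3 = 2.1250, f(x_3) = 8.372897, coefficient = 4
x_4 = 2.7500, f(x_4) = 15.642632, coefficient = 1

I ≈ (0.625000/3) × 68.977127 = 14.370235
Exact value: 14.358606
Error: 0.011628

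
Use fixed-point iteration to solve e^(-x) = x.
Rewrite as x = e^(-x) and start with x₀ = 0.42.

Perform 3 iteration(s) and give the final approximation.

Equation: e^(-x) = x
Fixed-point form: x = e^(-x)
x₀ = 0.42

x_1 = g(0.420000) = 0.657047
x_2 = g(0.657047) = 0.518380
x_3 = g(0.518380) = 0.595484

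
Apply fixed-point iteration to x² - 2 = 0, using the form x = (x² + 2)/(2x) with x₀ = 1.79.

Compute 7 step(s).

Equation: x² - 2 = 0
Fixed-point form: x = (x² + 2)/(2x)
x₀ = 1.79

x_1 = g(1.790000) = 1.453659
x_2 = g(1.453659) = 1.414749
x_3 = g(1.414749) = 1.414214
x_4 = g(1.414214) = 1.414214
x_5 = g(1.414214) = 1.414214
x_6 = g(1.414214) = 1.414214
x_7 = g(1.414214) = 1.414214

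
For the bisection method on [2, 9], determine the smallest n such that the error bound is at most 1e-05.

We need (b-a)/2^n ≤ 1e-05
(9 - 2)/2^n ≤ 1e-05
7/2^n ≤ 1e-05
2^n ≥ 700000
n ≥ log₂(700000) = 19.42
n ≥ 20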